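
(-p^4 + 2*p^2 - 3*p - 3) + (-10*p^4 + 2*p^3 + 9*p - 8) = -11*p^4 + 2*p^3 + 2*p^2 + 6*p - 11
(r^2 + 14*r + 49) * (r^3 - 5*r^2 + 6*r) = r^5 + 9*r^4 - 15*r^3 - 161*r^2 + 294*r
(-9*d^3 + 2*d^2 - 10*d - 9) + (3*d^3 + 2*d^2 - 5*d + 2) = -6*d^3 + 4*d^2 - 15*d - 7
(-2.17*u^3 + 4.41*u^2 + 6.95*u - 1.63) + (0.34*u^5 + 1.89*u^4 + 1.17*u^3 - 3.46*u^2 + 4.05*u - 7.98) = 0.34*u^5 + 1.89*u^4 - 1.0*u^3 + 0.95*u^2 + 11.0*u - 9.61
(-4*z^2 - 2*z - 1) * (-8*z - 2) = 32*z^3 + 24*z^2 + 12*z + 2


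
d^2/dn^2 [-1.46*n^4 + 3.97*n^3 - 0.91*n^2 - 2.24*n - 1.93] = -17.52*n^2 + 23.82*n - 1.82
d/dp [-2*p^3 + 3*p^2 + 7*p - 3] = -6*p^2 + 6*p + 7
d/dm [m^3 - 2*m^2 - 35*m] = 3*m^2 - 4*m - 35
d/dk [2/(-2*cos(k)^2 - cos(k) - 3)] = -2*(4*cos(k) + 1)*sin(k)/(cos(k) + cos(2*k) + 4)^2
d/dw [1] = 0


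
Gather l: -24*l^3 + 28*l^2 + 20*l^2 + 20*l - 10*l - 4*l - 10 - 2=-24*l^3 + 48*l^2 + 6*l - 12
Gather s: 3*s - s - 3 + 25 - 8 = 2*s + 14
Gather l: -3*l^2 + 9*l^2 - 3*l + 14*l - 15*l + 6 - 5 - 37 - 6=6*l^2 - 4*l - 42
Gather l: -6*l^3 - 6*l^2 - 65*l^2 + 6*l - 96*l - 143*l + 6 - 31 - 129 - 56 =-6*l^3 - 71*l^2 - 233*l - 210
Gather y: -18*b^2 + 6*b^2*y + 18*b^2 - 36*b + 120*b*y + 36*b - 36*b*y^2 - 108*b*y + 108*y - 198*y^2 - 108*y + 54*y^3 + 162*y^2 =54*y^3 + y^2*(-36*b - 36) + y*(6*b^2 + 12*b)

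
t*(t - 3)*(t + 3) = t^3 - 9*t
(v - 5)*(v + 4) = v^2 - v - 20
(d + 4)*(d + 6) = d^2 + 10*d + 24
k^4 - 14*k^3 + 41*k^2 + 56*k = k*(k - 8)*(k - 7)*(k + 1)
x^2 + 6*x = x*(x + 6)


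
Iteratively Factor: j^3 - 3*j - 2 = (j + 1)*(j^2 - j - 2) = (j + 1)^2*(j - 2)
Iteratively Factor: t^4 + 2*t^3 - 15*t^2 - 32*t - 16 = (t - 4)*(t^3 + 6*t^2 + 9*t + 4) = (t - 4)*(t + 1)*(t^2 + 5*t + 4) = (t - 4)*(t + 1)^2*(t + 4)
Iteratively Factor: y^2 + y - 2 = (y - 1)*(y + 2)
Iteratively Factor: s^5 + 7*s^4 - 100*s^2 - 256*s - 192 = (s + 2)*(s^4 + 5*s^3 - 10*s^2 - 80*s - 96) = (s + 2)^2*(s^3 + 3*s^2 - 16*s - 48) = (s + 2)^2*(s + 3)*(s^2 - 16) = (s + 2)^2*(s + 3)*(s + 4)*(s - 4)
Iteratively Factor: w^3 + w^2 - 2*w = (w - 1)*(w^2 + 2*w) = w*(w - 1)*(w + 2)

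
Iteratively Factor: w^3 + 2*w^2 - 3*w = (w)*(w^2 + 2*w - 3) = w*(w - 1)*(w + 3)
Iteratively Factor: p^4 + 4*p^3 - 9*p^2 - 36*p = (p)*(p^3 + 4*p^2 - 9*p - 36) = p*(p - 3)*(p^2 + 7*p + 12) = p*(p - 3)*(p + 4)*(p + 3)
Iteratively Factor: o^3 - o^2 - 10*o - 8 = (o + 1)*(o^2 - 2*o - 8) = (o + 1)*(o + 2)*(o - 4)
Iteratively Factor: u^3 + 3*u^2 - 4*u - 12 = (u - 2)*(u^2 + 5*u + 6) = (u - 2)*(u + 3)*(u + 2)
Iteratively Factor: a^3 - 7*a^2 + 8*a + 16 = (a - 4)*(a^2 - 3*a - 4) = (a - 4)*(a + 1)*(a - 4)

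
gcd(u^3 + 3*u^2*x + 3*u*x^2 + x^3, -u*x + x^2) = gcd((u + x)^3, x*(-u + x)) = 1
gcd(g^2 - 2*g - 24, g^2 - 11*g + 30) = g - 6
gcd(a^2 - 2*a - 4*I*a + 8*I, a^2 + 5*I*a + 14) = 1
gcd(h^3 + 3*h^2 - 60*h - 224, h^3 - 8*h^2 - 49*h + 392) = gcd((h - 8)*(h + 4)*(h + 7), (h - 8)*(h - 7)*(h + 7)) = h^2 - h - 56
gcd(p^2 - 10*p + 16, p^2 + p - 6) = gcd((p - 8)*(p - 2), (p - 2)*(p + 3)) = p - 2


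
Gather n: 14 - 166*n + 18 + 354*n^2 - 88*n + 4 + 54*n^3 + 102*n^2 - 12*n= 54*n^3 + 456*n^2 - 266*n + 36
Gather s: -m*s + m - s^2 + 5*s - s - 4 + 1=m - s^2 + s*(4 - m) - 3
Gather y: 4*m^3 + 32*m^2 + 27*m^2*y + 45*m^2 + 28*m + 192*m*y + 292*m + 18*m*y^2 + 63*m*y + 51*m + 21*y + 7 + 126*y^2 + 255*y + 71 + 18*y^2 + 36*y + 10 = 4*m^3 + 77*m^2 + 371*m + y^2*(18*m + 144) + y*(27*m^2 + 255*m + 312) + 88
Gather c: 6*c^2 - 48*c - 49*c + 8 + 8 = 6*c^2 - 97*c + 16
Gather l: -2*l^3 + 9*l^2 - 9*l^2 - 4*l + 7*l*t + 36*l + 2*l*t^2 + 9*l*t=-2*l^3 + l*(2*t^2 + 16*t + 32)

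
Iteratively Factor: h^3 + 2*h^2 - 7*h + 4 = (h - 1)*(h^2 + 3*h - 4) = (h - 1)^2*(h + 4)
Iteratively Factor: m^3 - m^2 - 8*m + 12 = (m - 2)*(m^2 + m - 6) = (m - 2)^2*(m + 3)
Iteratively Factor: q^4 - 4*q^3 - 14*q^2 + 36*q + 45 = (q - 3)*(q^3 - q^2 - 17*q - 15) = (q - 3)*(q + 1)*(q^2 - 2*q - 15) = (q - 5)*(q - 3)*(q + 1)*(q + 3)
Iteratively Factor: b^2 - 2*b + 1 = (b - 1)*(b - 1)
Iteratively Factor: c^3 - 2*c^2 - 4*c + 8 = (c - 2)*(c^2 - 4) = (c - 2)^2*(c + 2)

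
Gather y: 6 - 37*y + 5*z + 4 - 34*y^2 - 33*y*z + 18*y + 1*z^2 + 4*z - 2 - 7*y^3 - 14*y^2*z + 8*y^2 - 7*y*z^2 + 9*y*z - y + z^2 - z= -7*y^3 + y^2*(-14*z - 26) + y*(-7*z^2 - 24*z - 20) + 2*z^2 + 8*z + 8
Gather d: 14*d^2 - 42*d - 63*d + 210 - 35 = 14*d^2 - 105*d + 175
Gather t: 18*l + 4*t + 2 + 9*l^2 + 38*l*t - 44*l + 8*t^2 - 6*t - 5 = 9*l^2 - 26*l + 8*t^2 + t*(38*l - 2) - 3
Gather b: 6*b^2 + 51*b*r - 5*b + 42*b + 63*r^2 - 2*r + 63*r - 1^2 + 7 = 6*b^2 + b*(51*r + 37) + 63*r^2 + 61*r + 6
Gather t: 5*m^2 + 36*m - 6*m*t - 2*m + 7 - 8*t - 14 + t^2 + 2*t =5*m^2 + 34*m + t^2 + t*(-6*m - 6) - 7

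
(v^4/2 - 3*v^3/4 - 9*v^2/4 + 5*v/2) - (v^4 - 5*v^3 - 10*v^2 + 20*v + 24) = -v^4/2 + 17*v^3/4 + 31*v^2/4 - 35*v/2 - 24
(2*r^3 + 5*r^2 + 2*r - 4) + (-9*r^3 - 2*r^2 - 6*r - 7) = -7*r^3 + 3*r^2 - 4*r - 11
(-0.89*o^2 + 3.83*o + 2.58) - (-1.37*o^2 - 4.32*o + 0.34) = 0.48*o^2 + 8.15*o + 2.24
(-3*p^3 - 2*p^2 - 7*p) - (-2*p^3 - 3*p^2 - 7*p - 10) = -p^3 + p^2 + 10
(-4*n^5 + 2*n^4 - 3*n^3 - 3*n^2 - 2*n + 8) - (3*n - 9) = -4*n^5 + 2*n^4 - 3*n^3 - 3*n^2 - 5*n + 17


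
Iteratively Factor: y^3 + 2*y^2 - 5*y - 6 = (y - 2)*(y^2 + 4*y + 3) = (y - 2)*(y + 1)*(y + 3)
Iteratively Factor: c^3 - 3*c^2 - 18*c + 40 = (c - 2)*(c^2 - c - 20) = (c - 2)*(c + 4)*(c - 5)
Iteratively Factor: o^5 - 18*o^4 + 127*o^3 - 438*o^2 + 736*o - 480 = (o - 2)*(o^4 - 16*o^3 + 95*o^2 - 248*o + 240) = (o - 4)*(o - 2)*(o^3 - 12*o^2 + 47*o - 60) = (o - 4)*(o - 3)*(o - 2)*(o^2 - 9*o + 20) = (o - 4)^2*(o - 3)*(o - 2)*(o - 5)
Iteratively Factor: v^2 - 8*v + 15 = (v - 3)*(v - 5)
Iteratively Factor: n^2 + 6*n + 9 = (n + 3)*(n + 3)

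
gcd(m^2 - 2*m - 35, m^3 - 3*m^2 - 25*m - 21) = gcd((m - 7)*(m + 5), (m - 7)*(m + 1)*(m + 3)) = m - 7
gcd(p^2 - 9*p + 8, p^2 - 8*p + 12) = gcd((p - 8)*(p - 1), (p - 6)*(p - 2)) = 1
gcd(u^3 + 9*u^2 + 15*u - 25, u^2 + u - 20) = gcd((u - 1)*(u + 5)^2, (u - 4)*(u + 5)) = u + 5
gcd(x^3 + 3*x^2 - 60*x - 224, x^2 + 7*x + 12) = x + 4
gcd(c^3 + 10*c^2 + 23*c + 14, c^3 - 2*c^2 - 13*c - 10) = c^2 + 3*c + 2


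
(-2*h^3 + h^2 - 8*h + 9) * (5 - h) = 2*h^4 - 11*h^3 + 13*h^2 - 49*h + 45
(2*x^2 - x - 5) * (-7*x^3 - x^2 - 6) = -14*x^5 + 5*x^4 + 36*x^3 - 7*x^2 + 6*x + 30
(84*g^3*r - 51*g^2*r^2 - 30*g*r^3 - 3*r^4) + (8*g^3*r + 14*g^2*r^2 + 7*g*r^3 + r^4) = 92*g^3*r - 37*g^2*r^2 - 23*g*r^3 - 2*r^4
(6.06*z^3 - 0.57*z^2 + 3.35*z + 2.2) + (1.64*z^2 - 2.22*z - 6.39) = 6.06*z^3 + 1.07*z^2 + 1.13*z - 4.19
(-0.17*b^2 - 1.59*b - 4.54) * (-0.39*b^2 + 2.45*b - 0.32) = 0.0663*b^4 + 0.2036*b^3 - 2.0705*b^2 - 10.6142*b + 1.4528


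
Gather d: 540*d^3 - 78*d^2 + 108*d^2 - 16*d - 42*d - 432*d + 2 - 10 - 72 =540*d^3 + 30*d^2 - 490*d - 80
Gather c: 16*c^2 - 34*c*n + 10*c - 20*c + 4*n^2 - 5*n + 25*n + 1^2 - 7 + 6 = 16*c^2 + c*(-34*n - 10) + 4*n^2 + 20*n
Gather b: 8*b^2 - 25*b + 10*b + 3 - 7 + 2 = 8*b^2 - 15*b - 2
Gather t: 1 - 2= -1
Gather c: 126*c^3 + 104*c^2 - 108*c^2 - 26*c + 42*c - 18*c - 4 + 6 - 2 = 126*c^3 - 4*c^2 - 2*c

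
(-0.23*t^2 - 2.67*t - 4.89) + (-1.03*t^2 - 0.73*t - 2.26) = -1.26*t^2 - 3.4*t - 7.15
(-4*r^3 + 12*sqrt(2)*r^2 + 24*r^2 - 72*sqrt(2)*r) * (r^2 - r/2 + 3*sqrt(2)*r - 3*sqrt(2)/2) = -4*r^5 + 26*r^4 + 60*r^3 - 468*r^2 + 216*r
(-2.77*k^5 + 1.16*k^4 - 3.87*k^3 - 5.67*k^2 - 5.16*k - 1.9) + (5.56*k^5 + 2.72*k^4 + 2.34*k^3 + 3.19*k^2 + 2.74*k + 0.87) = 2.79*k^5 + 3.88*k^4 - 1.53*k^3 - 2.48*k^2 - 2.42*k - 1.03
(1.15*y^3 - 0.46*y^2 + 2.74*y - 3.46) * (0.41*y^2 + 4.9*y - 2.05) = 0.4715*y^5 + 5.4464*y^4 - 3.4881*y^3 + 12.9504*y^2 - 22.571*y + 7.093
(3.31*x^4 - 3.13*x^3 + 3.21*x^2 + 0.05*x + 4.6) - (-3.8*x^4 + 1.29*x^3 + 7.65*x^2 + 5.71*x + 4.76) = 7.11*x^4 - 4.42*x^3 - 4.44*x^2 - 5.66*x - 0.16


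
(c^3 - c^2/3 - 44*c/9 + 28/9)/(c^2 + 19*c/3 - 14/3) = (3*c^2 + c - 14)/(3*(c + 7))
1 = 1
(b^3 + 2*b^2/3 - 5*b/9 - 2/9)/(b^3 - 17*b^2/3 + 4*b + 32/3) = (9*b^2 - 3*b - 2)/(3*(3*b^2 - 20*b + 32))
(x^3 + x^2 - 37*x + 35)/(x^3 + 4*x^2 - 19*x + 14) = (x - 5)/(x - 2)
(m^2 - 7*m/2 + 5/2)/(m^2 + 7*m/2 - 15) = (m - 1)/(m + 6)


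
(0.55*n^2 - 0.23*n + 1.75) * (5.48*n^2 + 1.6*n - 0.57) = 3.014*n^4 - 0.3804*n^3 + 8.9085*n^2 + 2.9311*n - 0.9975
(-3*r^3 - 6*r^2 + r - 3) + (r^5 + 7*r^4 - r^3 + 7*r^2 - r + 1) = r^5 + 7*r^4 - 4*r^3 + r^2 - 2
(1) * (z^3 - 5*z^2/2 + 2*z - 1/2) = z^3 - 5*z^2/2 + 2*z - 1/2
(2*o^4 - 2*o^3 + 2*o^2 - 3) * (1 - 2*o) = -4*o^5 + 6*o^4 - 6*o^3 + 2*o^2 + 6*o - 3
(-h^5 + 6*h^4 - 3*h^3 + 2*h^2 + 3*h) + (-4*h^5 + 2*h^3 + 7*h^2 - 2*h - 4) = -5*h^5 + 6*h^4 - h^3 + 9*h^2 + h - 4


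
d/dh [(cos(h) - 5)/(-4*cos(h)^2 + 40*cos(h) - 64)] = (sin(h)^2 + 10*cos(h) - 35)*sin(h)/(4*(cos(h)^2 - 10*cos(h) + 16)^2)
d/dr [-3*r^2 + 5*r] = 5 - 6*r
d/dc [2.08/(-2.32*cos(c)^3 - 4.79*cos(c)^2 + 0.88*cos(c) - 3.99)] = (-14.4768*cos(c)^2 - 19.9264*cos(c) + 1.8304)*sin(c)/(2.32*cos(c)^3 + 4.79*cos(c)^2 - 0.88*cos(c) + 3.99)^2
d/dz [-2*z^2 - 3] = -4*z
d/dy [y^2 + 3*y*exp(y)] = 3*y*exp(y) + 2*y + 3*exp(y)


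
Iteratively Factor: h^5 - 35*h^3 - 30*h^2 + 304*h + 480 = (h + 4)*(h^4 - 4*h^3 - 19*h^2 + 46*h + 120) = (h + 2)*(h + 4)*(h^3 - 6*h^2 - 7*h + 60) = (h - 5)*(h + 2)*(h + 4)*(h^2 - h - 12) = (h - 5)*(h + 2)*(h + 3)*(h + 4)*(h - 4)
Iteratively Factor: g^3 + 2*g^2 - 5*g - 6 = (g - 2)*(g^2 + 4*g + 3) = (g - 2)*(g + 3)*(g + 1)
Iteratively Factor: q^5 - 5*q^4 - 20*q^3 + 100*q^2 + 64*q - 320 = (q - 4)*(q^4 - q^3 - 24*q^2 + 4*q + 80) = (q - 4)*(q + 4)*(q^3 - 5*q^2 - 4*q + 20) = (q - 4)*(q + 2)*(q + 4)*(q^2 - 7*q + 10) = (q - 5)*(q - 4)*(q + 2)*(q + 4)*(q - 2)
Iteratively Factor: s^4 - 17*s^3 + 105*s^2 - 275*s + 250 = (s - 5)*(s^3 - 12*s^2 + 45*s - 50) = (s - 5)^2*(s^2 - 7*s + 10) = (s - 5)^3*(s - 2)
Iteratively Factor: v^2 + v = (v)*(v + 1)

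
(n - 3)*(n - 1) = n^2 - 4*n + 3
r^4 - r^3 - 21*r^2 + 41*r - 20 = (r - 4)*(r - 1)^2*(r + 5)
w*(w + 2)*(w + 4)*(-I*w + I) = -I*w^4 - 5*I*w^3 - 2*I*w^2 + 8*I*w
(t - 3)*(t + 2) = t^2 - t - 6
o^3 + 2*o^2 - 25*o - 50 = (o - 5)*(o + 2)*(o + 5)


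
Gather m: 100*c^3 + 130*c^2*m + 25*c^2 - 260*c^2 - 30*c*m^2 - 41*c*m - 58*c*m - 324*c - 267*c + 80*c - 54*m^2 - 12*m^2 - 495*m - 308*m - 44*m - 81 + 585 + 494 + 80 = 100*c^3 - 235*c^2 - 511*c + m^2*(-30*c - 66) + m*(130*c^2 - 99*c - 847) + 1078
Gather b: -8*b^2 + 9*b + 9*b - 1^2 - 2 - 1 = -8*b^2 + 18*b - 4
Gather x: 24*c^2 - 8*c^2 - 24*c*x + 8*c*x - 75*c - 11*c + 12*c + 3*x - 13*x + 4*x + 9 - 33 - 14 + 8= 16*c^2 - 74*c + x*(-16*c - 6) - 30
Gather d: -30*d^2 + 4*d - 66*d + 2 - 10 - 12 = -30*d^2 - 62*d - 20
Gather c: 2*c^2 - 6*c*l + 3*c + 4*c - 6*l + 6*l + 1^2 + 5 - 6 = 2*c^2 + c*(7 - 6*l)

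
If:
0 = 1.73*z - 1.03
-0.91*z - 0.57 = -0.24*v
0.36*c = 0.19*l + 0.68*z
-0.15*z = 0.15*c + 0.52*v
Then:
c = -16.65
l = -33.69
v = 4.63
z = 0.60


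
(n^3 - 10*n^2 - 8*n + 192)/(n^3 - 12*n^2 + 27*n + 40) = (n^2 - 2*n - 24)/(n^2 - 4*n - 5)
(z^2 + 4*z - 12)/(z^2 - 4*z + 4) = (z + 6)/(z - 2)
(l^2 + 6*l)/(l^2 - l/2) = 2*(l + 6)/(2*l - 1)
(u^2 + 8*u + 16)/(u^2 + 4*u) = (u + 4)/u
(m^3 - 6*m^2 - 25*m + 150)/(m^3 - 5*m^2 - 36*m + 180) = (m + 5)/(m + 6)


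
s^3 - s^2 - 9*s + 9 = (s - 3)*(s - 1)*(s + 3)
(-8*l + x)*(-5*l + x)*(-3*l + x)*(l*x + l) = -120*l^4*x - 120*l^4 + 79*l^3*x^2 + 79*l^3*x - 16*l^2*x^3 - 16*l^2*x^2 + l*x^4 + l*x^3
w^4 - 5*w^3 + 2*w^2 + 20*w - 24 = (w - 3)*(w - 2)^2*(w + 2)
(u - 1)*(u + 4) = u^2 + 3*u - 4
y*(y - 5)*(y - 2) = y^3 - 7*y^2 + 10*y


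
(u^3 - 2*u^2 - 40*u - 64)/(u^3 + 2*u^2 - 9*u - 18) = (u^2 - 4*u - 32)/(u^2 - 9)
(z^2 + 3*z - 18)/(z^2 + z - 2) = (z^2 + 3*z - 18)/(z^2 + z - 2)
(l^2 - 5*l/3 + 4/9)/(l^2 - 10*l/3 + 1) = (l - 4/3)/(l - 3)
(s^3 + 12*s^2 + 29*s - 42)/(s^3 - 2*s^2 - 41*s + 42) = (s + 7)/(s - 7)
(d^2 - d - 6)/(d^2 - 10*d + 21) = (d + 2)/(d - 7)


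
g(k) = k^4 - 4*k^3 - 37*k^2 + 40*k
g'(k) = 4*k^3 - 12*k^2 - 74*k + 40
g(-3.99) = -241.11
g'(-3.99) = -109.87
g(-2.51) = -230.56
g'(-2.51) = 86.89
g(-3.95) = -245.33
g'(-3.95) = -101.45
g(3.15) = -267.70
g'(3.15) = -187.15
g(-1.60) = -135.78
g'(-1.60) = 111.30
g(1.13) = -6.19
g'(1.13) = -53.17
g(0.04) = 1.54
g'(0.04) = 37.02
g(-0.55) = -32.44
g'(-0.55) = 76.40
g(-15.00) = 55200.00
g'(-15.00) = -15050.00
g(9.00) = 1008.00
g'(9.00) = 1318.00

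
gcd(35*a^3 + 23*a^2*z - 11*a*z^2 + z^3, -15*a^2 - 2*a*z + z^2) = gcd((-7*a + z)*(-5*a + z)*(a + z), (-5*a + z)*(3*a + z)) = -5*a + z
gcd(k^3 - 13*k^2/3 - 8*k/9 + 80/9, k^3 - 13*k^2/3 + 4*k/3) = k - 4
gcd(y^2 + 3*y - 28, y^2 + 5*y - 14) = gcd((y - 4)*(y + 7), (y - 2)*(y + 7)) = y + 7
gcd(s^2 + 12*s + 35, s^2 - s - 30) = s + 5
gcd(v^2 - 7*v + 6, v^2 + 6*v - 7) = v - 1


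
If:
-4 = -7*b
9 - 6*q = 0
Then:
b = 4/7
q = 3/2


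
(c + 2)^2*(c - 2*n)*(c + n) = c^4 - c^3*n + 4*c^3 - 2*c^2*n^2 - 4*c^2*n + 4*c^2 - 8*c*n^2 - 4*c*n - 8*n^2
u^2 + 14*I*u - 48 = (u + 6*I)*(u + 8*I)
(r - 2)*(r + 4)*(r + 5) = r^3 + 7*r^2 + 2*r - 40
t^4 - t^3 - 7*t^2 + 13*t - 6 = (t - 2)*(t - 1)^2*(t + 3)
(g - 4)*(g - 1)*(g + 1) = g^3 - 4*g^2 - g + 4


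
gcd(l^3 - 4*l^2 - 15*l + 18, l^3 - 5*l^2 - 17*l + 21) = l^2 + 2*l - 3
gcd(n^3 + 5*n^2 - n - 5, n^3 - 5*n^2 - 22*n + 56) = 1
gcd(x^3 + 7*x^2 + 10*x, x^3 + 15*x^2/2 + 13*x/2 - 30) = x + 5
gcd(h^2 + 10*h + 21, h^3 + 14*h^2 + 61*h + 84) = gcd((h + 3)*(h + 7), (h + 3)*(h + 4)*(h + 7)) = h^2 + 10*h + 21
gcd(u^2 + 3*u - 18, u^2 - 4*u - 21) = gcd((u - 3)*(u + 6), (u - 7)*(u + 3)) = 1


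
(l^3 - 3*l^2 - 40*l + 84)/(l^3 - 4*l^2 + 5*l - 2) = (l^2 - l - 42)/(l^2 - 2*l + 1)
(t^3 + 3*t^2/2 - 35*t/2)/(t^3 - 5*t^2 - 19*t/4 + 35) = 2*t*(t + 5)/(2*t^2 - 3*t - 20)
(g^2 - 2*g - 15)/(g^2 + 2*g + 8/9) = 9*(g^2 - 2*g - 15)/(9*g^2 + 18*g + 8)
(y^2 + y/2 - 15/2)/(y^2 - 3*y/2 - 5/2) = (y + 3)/(y + 1)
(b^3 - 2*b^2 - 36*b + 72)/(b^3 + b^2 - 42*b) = (b^2 + 4*b - 12)/(b*(b + 7))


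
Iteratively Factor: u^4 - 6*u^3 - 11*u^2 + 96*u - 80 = (u - 4)*(u^3 - 2*u^2 - 19*u + 20) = (u - 5)*(u - 4)*(u^2 + 3*u - 4) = (u - 5)*(u - 4)*(u - 1)*(u + 4)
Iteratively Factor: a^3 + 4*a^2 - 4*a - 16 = (a + 2)*(a^2 + 2*a - 8) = (a - 2)*(a + 2)*(a + 4)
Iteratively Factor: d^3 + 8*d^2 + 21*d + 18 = (d + 3)*(d^2 + 5*d + 6) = (d + 3)^2*(d + 2)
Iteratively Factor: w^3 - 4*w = (w - 2)*(w^2 + 2*w) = w*(w - 2)*(w + 2)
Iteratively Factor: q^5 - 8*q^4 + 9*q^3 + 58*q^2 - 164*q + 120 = (q - 2)*(q^4 - 6*q^3 - 3*q^2 + 52*q - 60) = (q - 2)*(q + 3)*(q^3 - 9*q^2 + 24*q - 20) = (q - 5)*(q - 2)*(q + 3)*(q^2 - 4*q + 4) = (q - 5)*(q - 2)^2*(q + 3)*(q - 2)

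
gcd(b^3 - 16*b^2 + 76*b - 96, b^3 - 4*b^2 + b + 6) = b - 2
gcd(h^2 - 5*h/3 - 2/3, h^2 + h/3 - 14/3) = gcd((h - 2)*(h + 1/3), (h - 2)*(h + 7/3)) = h - 2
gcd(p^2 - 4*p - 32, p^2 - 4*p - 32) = p^2 - 4*p - 32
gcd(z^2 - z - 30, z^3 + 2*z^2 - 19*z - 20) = z + 5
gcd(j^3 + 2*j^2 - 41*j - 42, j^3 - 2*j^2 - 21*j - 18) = j^2 - 5*j - 6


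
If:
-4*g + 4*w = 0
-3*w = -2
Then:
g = 2/3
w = 2/3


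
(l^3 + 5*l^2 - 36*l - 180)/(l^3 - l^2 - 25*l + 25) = (l^2 - 36)/(l^2 - 6*l + 5)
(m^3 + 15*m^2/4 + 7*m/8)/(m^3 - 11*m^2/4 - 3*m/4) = (m + 7/2)/(m - 3)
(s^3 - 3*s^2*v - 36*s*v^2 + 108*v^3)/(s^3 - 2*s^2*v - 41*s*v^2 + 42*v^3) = (s^2 - 9*s*v + 18*v^2)/(s^2 - 8*s*v + 7*v^2)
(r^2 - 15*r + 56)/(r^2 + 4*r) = (r^2 - 15*r + 56)/(r*(r + 4))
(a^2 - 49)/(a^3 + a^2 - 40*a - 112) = (a + 7)/(a^2 + 8*a + 16)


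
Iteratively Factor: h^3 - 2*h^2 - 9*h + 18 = (h + 3)*(h^2 - 5*h + 6) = (h - 3)*(h + 3)*(h - 2)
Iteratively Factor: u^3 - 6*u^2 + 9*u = (u)*(u^2 - 6*u + 9) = u*(u - 3)*(u - 3)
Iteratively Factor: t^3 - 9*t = (t)*(t^2 - 9) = t*(t + 3)*(t - 3)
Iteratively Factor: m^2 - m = (m)*(m - 1)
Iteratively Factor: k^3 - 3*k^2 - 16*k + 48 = (k - 4)*(k^2 + k - 12) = (k - 4)*(k + 4)*(k - 3)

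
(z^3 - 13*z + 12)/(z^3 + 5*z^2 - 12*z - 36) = (z^2 + 3*z - 4)/(z^2 + 8*z + 12)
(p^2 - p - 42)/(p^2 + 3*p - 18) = (p - 7)/(p - 3)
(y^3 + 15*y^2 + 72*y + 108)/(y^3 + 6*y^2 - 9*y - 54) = (y + 6)/(y - 3)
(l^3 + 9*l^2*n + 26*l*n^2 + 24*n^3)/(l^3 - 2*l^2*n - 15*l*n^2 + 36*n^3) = (l^2 + 5*l*n + 6*n^2)/(l^2 - 6*l*n + 9*n^2)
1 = 1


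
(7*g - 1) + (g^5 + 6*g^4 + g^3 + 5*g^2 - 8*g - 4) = g^5 + 6*g^4 + g^3 + 5*g^2 - g - 5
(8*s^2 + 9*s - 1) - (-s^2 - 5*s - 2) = 9*s^2 + 14*s + 1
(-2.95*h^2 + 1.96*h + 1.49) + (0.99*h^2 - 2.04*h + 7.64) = -1.96*h^2 - 0.0800000000000001*h + 9.13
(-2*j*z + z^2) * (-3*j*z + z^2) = 6*j^2*z^2 - 5*j*z^3 + z^4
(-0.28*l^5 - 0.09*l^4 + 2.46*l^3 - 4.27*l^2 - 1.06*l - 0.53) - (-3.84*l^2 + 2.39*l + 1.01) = -0.28*l^5 - 0.09*l^4 + 2.46*l^3 - 0.43*l^2 - 3.45*l - 1.54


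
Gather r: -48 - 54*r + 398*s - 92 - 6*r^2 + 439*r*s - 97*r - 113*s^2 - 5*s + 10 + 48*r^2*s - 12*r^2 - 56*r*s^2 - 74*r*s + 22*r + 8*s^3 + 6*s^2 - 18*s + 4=r^2*(48*s - 18) + r*(-56*s^2 + 365*s - 129) + 8*s^3 - 107*s^2 + 375*s - 126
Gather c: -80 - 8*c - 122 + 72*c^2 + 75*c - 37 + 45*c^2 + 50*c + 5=117*c^2 + 117*c - 234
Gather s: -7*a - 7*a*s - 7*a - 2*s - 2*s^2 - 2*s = -14*a - 2*s^2 + s*(-7*a - 4)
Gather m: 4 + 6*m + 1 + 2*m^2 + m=2*m^2 + 7*m + 5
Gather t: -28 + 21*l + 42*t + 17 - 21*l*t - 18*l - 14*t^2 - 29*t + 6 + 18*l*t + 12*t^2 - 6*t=3*l - 2*t^2 + t*(7 - 3*l) - 5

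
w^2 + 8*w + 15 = (w + 3)*(w + 5)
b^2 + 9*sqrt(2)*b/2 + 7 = (b + sqrt(2))*(b + 7*sqrt(2)/2)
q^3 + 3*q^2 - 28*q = q*(q - 4)*(q + 7)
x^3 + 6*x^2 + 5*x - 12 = (x - 1)*(x + 3)*(x + 4)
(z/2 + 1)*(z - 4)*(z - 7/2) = z^3/2 - 11*z^2/4 - z/2 + 14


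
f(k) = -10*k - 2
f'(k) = -10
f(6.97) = -71.70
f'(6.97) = -10.00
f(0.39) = -5.90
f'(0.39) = -10.00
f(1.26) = -14.60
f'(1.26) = -10.00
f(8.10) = -83.00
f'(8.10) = -10.00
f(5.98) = -61.80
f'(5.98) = -10.00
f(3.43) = -36.30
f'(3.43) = -10.00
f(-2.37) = 21.70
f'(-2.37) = -10.00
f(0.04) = -2.40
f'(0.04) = -10.00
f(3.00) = -32.00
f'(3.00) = -10.00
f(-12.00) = 118.00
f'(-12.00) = -10.00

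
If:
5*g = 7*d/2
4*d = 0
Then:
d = 0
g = 0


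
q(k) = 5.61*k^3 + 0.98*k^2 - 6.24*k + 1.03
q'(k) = 16.83*k^2 + 1.96*k - 6.24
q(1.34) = 7.93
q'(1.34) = 26.61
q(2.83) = 118.37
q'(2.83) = 134.10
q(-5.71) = -975.80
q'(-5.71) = 531.30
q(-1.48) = -5.77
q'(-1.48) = 27.72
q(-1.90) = -22.06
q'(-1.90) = 50.79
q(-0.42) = 3.41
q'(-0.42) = -4.09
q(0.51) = -1.15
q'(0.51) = -0.86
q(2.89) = 126.59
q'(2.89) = 139.99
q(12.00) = 9761.35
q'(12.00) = 2440.80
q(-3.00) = -122.90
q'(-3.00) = 139.35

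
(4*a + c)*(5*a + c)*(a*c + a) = 20*a^3*c + 20*a^3 + 9*a^2*c^2 + 9*a^2*c + a*c^3 + a*c^2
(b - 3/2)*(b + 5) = b^2 + 7*b/2 - 15/2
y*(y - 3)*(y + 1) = y^3 - 2*y^2 - 3*y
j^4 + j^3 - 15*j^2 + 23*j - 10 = (j - 2)*(j - 1)^2*(j + 5)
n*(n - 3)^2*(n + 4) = n^4 - 2*n^3 - 15*n^2 + 36*n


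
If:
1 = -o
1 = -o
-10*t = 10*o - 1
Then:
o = -1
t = 11/10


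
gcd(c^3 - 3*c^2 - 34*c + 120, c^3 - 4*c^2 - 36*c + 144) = c^2 + 2*c - 24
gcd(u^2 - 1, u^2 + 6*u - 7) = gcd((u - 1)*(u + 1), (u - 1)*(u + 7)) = u - 1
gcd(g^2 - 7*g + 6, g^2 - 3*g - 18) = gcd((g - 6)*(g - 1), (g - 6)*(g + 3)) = g - 6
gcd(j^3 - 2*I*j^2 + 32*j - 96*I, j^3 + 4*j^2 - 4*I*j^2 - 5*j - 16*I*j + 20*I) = j - 4*I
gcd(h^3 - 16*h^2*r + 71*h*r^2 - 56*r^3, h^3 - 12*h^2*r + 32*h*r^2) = -h + 8*r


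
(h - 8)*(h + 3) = h^2 - 5*h - 24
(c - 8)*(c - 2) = c^2 - 10*c + 16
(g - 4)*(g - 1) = g^2 - 5*g + 4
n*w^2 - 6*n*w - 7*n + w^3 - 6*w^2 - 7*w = (n + w)*(w - 7)*(w + 1)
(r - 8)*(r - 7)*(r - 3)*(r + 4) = r^4 - 14*r^3 + 29*r^2 + 236*r - 672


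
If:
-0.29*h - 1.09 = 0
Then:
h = -3.76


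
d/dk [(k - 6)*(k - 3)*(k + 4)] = 3*k^2 - 10*k - 18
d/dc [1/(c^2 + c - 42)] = (-2*c - 1)/(c^2 + c - 42)^2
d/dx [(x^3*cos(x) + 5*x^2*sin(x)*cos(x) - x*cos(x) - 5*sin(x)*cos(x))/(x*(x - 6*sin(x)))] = (x*(x - 6*sin(x))*(-x^3*sin(x) + 3*x^2*cos(x) + 5*x^2*cos(2*x) + x*sin(x) + 5*x*sin(2*x) - cos(x) - 5*cos(2*x)) + x*(6*cos(x) - 1)*(x^3 + 5*x^2*sin(x) - x - 5*sin(x))*cos(x) + (x - 6*sin(x))*(-x^3 - 5*x^2*sin(x) + x + 5*sin(x))*cos(x))/(x^2*(x - 6*sin(x))^2)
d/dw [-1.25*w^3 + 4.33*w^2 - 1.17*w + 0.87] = -3.75*w^2 + 8.66*w - 1.17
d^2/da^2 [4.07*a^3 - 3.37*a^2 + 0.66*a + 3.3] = 24.42*a - 6.74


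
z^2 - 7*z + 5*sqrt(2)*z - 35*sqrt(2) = (z - 7)*(z + 5*sqrt(2))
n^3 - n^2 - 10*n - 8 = (n - 4)*(n + 1)*(n + 2)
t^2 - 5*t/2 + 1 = (t - 2)*(t - 1/2)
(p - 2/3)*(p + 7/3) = p^2 + 5*p/3 - 14/9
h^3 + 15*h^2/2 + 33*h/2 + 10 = (h + 1)*(h + 5/2)*(h + 4)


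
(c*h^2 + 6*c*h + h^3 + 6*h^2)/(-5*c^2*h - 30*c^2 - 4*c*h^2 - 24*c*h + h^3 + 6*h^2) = -h/(5*c - h)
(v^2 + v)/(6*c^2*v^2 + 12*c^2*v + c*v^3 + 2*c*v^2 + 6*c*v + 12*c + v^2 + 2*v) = v*(v + 1)/(6*c^2*v^2 + 12*c^2*v + c*v^3 + 2*c*v^2 + 6*c*v + 12*c + v^2 + 2*v)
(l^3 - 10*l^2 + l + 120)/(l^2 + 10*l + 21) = (l^2 - 13*l + 40)/(l + 7)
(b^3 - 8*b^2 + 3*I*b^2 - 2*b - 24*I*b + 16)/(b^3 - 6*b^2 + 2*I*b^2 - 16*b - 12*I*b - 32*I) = (b + I)/(b + 2)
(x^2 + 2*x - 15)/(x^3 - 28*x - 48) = (-x^2 - 2*x + 15)/(-x^3 + 28*x + 48)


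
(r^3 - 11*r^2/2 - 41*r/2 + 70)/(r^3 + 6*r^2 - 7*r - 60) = (2*r^2 - 19*r + 35)/(2*(r^2 + 2*r - 15))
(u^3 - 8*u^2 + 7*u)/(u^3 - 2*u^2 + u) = (u - 7)/(u - 1)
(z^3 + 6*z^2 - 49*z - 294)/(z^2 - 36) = (z^2 - 49)/(z - 6)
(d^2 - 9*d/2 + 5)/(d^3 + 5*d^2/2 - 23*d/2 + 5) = (2*d - 5)/(2*d^2 + 9*d - 5)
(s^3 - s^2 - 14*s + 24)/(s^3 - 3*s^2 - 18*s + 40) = (s - 3)/(s - 5)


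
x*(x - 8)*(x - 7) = x^3 - 15*x^2 + 56*x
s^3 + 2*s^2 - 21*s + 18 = (s - 3)*(s - 1)*(s + 6)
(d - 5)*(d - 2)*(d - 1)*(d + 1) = d^4 - 7*d^3 + 9*d^2 + 7*d - 10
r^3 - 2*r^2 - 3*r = r*(r - 3)*(r + 1)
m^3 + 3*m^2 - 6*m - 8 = (m - 2)*(m + 1)*(m + 4)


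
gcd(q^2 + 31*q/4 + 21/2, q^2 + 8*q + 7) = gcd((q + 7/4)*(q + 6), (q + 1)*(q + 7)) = 1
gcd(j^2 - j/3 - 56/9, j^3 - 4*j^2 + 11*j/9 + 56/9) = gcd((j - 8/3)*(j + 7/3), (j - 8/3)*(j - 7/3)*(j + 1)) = j - 8/3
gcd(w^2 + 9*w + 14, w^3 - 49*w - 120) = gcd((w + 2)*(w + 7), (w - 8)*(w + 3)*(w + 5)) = 1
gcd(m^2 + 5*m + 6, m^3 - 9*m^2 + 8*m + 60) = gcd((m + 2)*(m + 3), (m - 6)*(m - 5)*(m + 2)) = m + 2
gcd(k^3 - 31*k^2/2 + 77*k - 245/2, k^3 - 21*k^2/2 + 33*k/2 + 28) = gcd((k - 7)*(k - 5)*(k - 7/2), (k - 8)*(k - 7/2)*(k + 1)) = k - 7/2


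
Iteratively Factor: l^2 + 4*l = (l)*(l + 4)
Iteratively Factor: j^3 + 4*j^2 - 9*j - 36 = (j + 4)*(j^2 - 9) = (j - 3)*(j + 4)*(j + 3)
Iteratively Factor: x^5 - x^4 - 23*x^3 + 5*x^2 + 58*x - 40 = (x - 1)*(x^4 - 23*x^2 - 18*x + 40) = (x - 1)^2*(x^3 + x^2 - 22*x - 40) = (x - 1)^2*(x + 4)*(x^2 - 3*x - 10) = (x - 1)^2*(x + 2)*(x + 4)*(x - 5)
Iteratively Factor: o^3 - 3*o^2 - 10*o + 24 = (o + 3)*(o^2 - 6*o + 8) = (o - 4)*(o + 3)*(o - 2)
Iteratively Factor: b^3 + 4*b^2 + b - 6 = (b + 3)*(b^2 + b - 2) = (b - 1)*(b + 3)*(b + 2)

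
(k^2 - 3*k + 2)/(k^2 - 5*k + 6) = (k - 1)/(k - 3)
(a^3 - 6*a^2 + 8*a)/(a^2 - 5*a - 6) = a*(-a^2 + 6*a - 8)/(-a^2 + 5*a + 6)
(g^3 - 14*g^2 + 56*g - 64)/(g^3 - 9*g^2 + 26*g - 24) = (g - 8)/(g - 3)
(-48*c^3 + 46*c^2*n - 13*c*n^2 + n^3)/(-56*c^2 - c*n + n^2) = (6*c^2 - 5*c*n + n^2)/(7*c + n)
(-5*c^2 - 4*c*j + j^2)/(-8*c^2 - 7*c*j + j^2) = (5*c - j)/(8*c - j)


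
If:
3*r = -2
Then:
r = -2/3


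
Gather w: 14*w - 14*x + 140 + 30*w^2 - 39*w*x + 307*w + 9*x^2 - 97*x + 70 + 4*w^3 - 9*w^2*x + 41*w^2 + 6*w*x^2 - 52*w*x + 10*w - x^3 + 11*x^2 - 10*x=4*w^3 + w^2*(71 - 9*x) + w*(6*x^2 - 91*x + 331) - x^3 + 20*x^2 - 121*x + 210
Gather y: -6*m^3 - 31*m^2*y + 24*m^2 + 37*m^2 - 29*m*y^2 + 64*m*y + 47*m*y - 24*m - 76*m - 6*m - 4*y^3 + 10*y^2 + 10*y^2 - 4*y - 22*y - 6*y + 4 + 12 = -6*m^3 + 61*m^2 - 106*m - 4*y^3 + y^2*(20 - 29*m) + y*(-31*m^2 + 111*m - 32) + 16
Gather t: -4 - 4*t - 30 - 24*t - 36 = -28*t - 70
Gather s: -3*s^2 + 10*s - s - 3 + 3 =-3*s^2 + 9*s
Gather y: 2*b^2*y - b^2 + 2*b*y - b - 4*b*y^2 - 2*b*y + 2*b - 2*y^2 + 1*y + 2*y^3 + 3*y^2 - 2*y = -b^2 + b + 2*y^3 + y^2*(1 - 4*b) + y*(2*b^2 - 1)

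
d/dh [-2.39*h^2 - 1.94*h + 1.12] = -4.78*h - 1.94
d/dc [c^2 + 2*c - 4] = 2*c + 2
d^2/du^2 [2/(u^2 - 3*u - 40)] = 4*(u^2 - 3*u - (2*u - 3)^2 - 40)/(-u^2 + 3*u + 40)^3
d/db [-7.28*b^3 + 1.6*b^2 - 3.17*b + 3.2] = -21.84*b^2 + 3.2*b - 3.17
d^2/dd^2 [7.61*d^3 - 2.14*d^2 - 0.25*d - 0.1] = 45.66*d - 4.28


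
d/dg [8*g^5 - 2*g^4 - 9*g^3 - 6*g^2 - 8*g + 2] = 40*g^4 - 8*g^3 - 27*g^2 - 12*g - 8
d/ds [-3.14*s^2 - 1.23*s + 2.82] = -6.28*s - 1.23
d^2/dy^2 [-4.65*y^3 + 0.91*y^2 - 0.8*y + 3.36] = 1.82 - 27.9*y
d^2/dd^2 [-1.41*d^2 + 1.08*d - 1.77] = -2.82000000000000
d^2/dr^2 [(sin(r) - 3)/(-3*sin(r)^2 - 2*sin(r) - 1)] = (9*sin(r)^5 - 114*sin(r)^4 - 90*sin(r)^3 + 184*sin(r)^2 + 133*sin(r) + 10)/(3*sin(r)^2 + 2*sin(r) + 1)^3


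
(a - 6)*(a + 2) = a^2 - 4*a - 12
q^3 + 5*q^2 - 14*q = q*(q - 2)*(q + 7)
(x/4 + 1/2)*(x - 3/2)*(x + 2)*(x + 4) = x^4/4 + 13*x^3/8 + 2*x^2 - 7*x/2 - 6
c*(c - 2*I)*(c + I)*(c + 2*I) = c^4 + I*c^3 + 4*c^2 + 4*I*c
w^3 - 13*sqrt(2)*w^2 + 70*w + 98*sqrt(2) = (w - 7*sqrt(2))^2*(w + sqrt(2))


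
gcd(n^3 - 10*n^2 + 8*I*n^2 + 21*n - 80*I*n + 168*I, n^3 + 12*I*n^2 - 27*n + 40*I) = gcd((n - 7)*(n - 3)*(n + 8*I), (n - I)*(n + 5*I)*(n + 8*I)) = n + 8*I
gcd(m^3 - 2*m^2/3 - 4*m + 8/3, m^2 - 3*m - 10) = m + 2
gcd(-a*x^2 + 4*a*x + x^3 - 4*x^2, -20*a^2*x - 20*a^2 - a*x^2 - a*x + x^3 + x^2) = 1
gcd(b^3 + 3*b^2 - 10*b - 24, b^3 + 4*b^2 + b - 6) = b + 2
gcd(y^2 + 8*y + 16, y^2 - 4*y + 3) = 1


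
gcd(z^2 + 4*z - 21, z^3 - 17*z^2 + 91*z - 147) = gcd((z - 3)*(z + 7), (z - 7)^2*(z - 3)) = z - 3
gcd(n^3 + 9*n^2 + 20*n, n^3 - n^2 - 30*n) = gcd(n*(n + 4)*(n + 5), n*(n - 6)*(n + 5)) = n^2 + 5*n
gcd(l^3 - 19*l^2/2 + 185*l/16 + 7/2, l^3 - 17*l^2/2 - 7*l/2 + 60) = l - 8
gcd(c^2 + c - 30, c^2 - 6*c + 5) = c - 5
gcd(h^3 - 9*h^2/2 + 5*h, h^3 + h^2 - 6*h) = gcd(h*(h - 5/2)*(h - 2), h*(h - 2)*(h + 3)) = h^2 - 2*h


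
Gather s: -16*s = -16*s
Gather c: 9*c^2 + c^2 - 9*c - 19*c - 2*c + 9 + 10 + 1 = 10*c^2 - 30*c + 20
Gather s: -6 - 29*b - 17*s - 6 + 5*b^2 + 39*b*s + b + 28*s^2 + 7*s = 5*b^2 - 28*b + 28*s^2 + s*(39*b - 10) - 12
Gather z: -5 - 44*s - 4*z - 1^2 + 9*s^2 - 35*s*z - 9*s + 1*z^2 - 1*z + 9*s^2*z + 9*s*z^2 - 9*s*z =9*s^2 - 53*s + z^2*(9*s + 1) + z*(9*s^2 - 44*s - 5) - 6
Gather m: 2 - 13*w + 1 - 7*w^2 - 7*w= -7*w^2 - 20*w + 3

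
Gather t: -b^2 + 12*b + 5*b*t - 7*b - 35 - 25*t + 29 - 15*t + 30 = -b^2 + 5*b + t*(5*b - 40) + 24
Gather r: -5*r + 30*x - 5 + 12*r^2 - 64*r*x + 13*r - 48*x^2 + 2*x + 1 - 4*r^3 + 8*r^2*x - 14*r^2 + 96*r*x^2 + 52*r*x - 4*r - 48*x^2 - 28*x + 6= -4*r^3 + r^2*(8*x - 2) + r*(96*x^2 - 12*x + 4) - 96*x^2 + 4*x + 2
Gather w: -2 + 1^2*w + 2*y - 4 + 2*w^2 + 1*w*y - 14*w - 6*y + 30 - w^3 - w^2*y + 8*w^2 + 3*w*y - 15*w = -w^3 + w^2*(10 - y) + w*(4*y - 28) - 4*y + 24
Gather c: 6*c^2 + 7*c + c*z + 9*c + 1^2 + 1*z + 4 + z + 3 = 6*c^2 + c*(z + 16) + 2*z + 8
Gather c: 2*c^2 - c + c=2*c^2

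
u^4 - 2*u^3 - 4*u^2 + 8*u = u*(u - 2)^2*(u + 2)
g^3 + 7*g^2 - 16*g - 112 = (g - 4)*(g + 4)*(g + 7)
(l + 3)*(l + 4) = l^2 + 7*l + 12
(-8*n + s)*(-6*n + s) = 48*n^2 - 14*n*s + s^2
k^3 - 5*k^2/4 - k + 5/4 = (k - 5/4)*(k - 1)*(k + 1)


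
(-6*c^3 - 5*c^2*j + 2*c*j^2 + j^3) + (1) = -6*c^3 - 5*c^2*j + 2*c*j^2 + j^3 + 1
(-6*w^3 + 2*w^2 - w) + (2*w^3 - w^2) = -4*w^3 + w^2 - w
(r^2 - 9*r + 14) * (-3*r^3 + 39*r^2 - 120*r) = -3*r^5 + 66*r^4 - 513*r^3 + 1626*r^2 - 1680*r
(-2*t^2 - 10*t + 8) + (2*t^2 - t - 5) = 3 - 11*t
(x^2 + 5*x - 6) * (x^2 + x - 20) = x^4 + 6*x^3 - 21*x^2 - 106*x + 120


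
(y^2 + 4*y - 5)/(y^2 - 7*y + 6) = (y + 5)/(y - 6)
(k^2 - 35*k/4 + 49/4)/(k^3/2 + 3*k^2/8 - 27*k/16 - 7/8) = 4*(k - 7)/(2*k^2 + 5*k + 2)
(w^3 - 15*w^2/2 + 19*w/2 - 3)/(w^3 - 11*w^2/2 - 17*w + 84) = (2*w^2 - 3*w + 1)/(2*w^2 + w - 28)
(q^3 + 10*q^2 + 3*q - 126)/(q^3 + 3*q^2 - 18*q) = (q + 7)/q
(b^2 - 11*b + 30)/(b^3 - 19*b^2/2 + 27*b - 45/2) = 2*(b - 6)/(2*b^2 - 9*b + 9)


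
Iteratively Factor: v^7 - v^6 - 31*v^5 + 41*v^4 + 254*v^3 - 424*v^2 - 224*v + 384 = (v + 4)*(v^6 - 5*v^5 - 11*v^4 + 85*v^3 - 86*v^2 - 80*v + 96) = (v + 1)*(v + 4)*(v^5 - 6*v^4 - 5*v^3 + 90*v^2 - 176*v + 96) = (v - 2)*(v + 1)*(v + 4)*(v^4 - 4*v^3 - 13*v^2 + 64*v - 48) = (v - 3)*(v - 2)*(v + 1)*(v + 4)*(v^3 - v^2 - 16*v + 16) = (v - 4)*(v - 3)*(v - 2)*(v + 1)*(v + 4)*(v^2 + 3*v - 4) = (v - 4)*(v - 3)*(v - 2)*(v - 1)*(v + 1)*(v + 4)*(v + 4)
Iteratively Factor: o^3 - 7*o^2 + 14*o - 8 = (o - 4)*(o^2 - 3*o + 2) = (o - 4)*(o - 1)*(o - 2)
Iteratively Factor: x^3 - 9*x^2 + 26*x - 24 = (x - 4)*(x^2 - 5*x + 6) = (x - 4)*(x - 3)*(x - 2)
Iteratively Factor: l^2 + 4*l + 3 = (l + 1)*(l + 3)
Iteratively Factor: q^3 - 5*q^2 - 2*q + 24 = (q - 3)*(q^2 - 2*q - 8) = (q - 3)*(q + 2)*(q - 4)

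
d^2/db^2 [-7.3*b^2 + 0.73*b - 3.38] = -14.6000000000000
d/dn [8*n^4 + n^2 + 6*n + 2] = 32*n^3 + 2*n + 6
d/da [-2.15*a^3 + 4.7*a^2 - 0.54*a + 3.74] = -6.45*a^2 + 9.4*a - 0.54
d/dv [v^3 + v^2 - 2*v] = 3*v^2 + 2*v - 2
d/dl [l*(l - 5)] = 2*l - 5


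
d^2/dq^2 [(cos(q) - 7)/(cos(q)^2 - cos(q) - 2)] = (9*sin(q)^4*cos(q) - 27*sin(q)^4 + 77*sin(q)^2 - 53*cos(q)/4 + 39*cos(3*q)/4 - cos(5*q)/2 - 4)/(sin(q)^2 + cos(q) + 1)^3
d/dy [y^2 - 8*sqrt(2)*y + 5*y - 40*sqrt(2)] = 2*y - 8*sqrt(2) + 5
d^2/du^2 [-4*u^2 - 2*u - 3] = -8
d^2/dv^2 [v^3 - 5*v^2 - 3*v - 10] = 6*v - 10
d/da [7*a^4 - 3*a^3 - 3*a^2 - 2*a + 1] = 28*a^3 - 9*a^2 - 6*a - 2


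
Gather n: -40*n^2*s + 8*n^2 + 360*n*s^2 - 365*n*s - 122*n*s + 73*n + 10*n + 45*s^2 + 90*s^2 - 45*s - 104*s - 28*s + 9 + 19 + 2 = n^2*(8 - 40*s) + n*(360*s^2 - 487*s + 83) + 135*s^2 - 177*s + 30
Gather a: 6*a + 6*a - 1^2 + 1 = 12*a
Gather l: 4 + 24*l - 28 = 24*l - 24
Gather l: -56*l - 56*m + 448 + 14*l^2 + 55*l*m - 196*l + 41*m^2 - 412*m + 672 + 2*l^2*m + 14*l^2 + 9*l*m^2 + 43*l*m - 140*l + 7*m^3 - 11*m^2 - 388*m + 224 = l^2*(2*m + 28) + l*(9*m^2 + 98*m - 392) + 7*m^3 + 30*m^2 - 856*m + 1344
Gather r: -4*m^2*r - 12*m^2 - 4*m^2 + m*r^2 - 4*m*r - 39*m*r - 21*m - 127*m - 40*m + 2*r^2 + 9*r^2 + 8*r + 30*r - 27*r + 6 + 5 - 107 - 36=-16*m^2 - 188*m + r^2*(m + 11) + r*(-4*m^2 - 43*m + 11) - 132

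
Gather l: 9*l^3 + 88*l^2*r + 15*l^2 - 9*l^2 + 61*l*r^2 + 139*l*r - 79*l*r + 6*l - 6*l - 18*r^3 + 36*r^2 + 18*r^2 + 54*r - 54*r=9*l^3 + l^2*(88*r + 6) + l*(61*r^2 + 60*r) - 18*r^3 + 54*r^2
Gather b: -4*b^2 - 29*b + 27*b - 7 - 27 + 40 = -4*b^2 - 2*b + 6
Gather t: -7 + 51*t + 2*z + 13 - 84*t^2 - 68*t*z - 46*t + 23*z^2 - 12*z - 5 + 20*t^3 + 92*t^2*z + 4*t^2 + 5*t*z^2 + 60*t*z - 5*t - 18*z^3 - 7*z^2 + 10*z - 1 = 20*t^3 + t^2*(92*z - 80) + t*(5*z^2 - 8*z) - 18*z^3 + 16*z^2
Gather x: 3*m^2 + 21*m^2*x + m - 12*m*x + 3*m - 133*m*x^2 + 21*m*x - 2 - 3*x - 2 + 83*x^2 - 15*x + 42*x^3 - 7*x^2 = 3*m^2 + 4*m + 42*x^3 + x^2*(76 - 133*m) + x*(21*m^2 + 9*m - 18) - 4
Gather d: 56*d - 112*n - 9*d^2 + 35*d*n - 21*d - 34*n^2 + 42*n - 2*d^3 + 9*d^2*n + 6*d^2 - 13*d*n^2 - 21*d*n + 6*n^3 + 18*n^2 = -2*d^3 + d^2*(9*n - 3) + d*(-13*n^2 + 14*n + 35) + 6*n^3 - 16*n^2 - 70*n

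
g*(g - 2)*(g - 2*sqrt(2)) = g^3 - 2*sqrt(2)*g^2 - 2*g^2 + 4*sqrt(2)*g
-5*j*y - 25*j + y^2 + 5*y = (-5*j + y)*(y + 5)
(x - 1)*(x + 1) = x^2 - 1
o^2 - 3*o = o*(o - 3)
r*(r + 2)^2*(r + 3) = r^4 + 7*r^3 + 16*r^2 + 12*r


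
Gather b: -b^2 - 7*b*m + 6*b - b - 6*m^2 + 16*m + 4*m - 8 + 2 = -b^2 + b*(5 - 7*m) - 6*m^2 + 20*m - 6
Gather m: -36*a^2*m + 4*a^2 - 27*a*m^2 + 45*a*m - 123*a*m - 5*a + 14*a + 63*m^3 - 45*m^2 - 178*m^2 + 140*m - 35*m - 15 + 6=4*a^2 + 9*a + 63*m^3 + m^2*(-27*a - 223) + m*(-36*a^2 - 78*a + 105) - 9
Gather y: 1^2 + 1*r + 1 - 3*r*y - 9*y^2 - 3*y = r - 9*y^2 + y*(-3*r - 3) + 2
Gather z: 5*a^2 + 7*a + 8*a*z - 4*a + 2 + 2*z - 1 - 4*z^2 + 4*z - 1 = 5*a^2 + 3*a - 4*z^2 + z*(8*a + 6)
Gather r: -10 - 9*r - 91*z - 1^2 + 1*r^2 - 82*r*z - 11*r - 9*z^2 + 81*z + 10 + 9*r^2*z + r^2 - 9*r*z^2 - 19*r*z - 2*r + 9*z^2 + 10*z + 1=r^2*(9*z + 2) + r*(-9*z^2 - 101*z - 22)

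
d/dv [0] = 0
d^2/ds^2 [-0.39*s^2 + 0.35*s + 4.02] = -0.780000000000000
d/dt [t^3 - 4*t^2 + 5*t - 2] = 3*t^2 - 8*t + 5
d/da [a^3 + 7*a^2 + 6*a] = 3*a^2 + 14*a + 6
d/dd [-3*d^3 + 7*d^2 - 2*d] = -9*d^2 + 14*d - 2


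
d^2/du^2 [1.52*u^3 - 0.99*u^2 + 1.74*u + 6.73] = 9.12*u - 1.98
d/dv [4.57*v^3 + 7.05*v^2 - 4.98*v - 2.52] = 13.71*v^2 + 14.1*v - 4.98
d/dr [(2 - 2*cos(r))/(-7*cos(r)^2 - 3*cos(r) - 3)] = 2*(-7*sin(r)^2 - 14*cos(r) + 1)*sin(r)/(7*cos(r)^2 + 3*cos(r) + 3)^2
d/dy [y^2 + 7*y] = 2*y + 7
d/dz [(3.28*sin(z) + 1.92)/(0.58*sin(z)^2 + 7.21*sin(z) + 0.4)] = (-2.2272*sin(z) + 0.9512*cos(2*z) - 13.4824)*cos(z)/(0.58*sin(z)^2 + 7.21*sin(z) + 0.4)^2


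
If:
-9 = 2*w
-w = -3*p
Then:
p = -3/2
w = -9/2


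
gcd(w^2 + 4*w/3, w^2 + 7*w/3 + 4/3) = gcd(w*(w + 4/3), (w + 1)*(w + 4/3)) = w + 4/3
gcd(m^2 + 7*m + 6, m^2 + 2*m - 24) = m + 6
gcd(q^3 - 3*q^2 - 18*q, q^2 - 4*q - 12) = q - 6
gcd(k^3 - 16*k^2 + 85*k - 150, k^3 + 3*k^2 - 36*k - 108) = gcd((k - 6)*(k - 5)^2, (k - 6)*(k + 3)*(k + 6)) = k - 6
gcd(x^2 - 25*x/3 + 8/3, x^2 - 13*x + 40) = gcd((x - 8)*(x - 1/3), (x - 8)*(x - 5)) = x - 8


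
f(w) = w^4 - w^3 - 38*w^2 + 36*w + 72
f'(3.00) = -111.00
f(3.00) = -108.00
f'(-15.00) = -12999.00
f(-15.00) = 44982.00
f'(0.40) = 5.38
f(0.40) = 80.28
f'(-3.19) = 118.06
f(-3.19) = -293.52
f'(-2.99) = 129.50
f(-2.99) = -268.71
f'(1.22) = -53.92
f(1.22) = 59.76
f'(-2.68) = 141.14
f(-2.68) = -226.58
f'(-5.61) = -338.29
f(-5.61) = -158.85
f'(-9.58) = -3028.12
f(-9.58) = 5541.74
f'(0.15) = 24.55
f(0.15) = 76.54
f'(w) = 4*w^3 - 3*w^2 - 76*w + 36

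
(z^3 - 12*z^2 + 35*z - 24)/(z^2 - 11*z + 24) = z - 1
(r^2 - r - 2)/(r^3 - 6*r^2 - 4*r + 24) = (r + 1)/(r^2 - 4*r - 12)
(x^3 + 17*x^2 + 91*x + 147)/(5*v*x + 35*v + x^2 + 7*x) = (x^2 + 10*x + 21)/(5*v + x)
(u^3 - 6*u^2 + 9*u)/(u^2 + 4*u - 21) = u*(u - 3)/(u + 7)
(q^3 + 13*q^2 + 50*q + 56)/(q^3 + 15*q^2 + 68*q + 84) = (q + 4)/(q + 6)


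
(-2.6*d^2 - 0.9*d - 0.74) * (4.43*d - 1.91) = -11.518*d^3 + 0.979000000000001*d^2 - 1.5592*d + 1.4134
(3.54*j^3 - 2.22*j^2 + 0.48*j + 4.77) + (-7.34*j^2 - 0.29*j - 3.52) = 3.54*j^3 - 9.56*j^2 + 0.19*j + 1.25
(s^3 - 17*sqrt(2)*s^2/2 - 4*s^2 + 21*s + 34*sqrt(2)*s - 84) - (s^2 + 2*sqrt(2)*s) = s^3 - 17*sqrt(2)*s^2/2 - 5*s^2 + 21*s + 32*sqrt(2)*s - 84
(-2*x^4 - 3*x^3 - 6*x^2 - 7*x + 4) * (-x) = 2*x^5 + 3*x^4 + 6*x^3 + 7*x^2 - 4*x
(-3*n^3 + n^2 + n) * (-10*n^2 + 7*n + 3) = 30*n^5 - 31*n^4 - 12*n^3 + 10*n^2 + 3*n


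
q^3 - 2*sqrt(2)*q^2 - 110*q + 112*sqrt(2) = (q - 8*sqrt(2))*(q - sqrt(2))*(q + 7*sqrt(2))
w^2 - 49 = (w - 7)*(w + 7)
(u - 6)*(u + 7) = u^2 + u - 42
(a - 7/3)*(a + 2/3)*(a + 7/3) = a^3 + 2*a^2/3 - 49*a/9 - 98/27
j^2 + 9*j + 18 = (j + 3)*(j + 6)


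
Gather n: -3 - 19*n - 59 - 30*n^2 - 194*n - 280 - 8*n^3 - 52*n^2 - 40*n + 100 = -8*n^3 - 82*n^2 - 253*n - 242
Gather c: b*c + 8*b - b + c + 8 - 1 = 7*b + c*(b + 1) + 7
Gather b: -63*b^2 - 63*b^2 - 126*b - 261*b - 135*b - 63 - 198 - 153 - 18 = -126*b^2 - 522*b - 432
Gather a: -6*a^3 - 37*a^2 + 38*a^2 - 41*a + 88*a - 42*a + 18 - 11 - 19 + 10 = -6*a^3 + a^2 + 5*a - 2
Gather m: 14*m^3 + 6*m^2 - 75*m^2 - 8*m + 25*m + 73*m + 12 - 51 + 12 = 14*m^3 - 69*m^2 + 90*m - 27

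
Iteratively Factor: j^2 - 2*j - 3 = (j + 1)*(j - 3)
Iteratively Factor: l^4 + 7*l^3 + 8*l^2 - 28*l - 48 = (l + 3)*(l^3 + 4*l^2 - 4*l - 16) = (l - 2)*(l + 3)*(l^2 + 6*l + 8) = (l - 2)*(l + 3)*(l + 4)*(l + 2)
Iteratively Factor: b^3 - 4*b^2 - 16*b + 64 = (b - 4)*(b^2 - 16) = (b - 4)*(b + 4)*(b - 4)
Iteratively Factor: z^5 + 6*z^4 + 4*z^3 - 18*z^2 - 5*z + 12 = (z - 1)*(z^4 + 7*z^3 + 11*z^2 - 7*z - 12) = (z - 1)*(z + 1)*(z^3 + 6*z^2 + 5*z - 12) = (z - 1)*(z + 1)*(z + 4)*(z^2 + 2*z - 3) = (z - 1)^2*(z + 1)*(z + 4)*(z + 3)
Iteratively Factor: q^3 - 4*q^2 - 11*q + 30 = (q + 3)*(q^2 - 7*q + 10) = (q - 2)*(q + 3)*(q - 5)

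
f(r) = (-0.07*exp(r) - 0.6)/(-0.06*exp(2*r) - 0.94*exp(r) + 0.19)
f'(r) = (-0.07*exp(r) - 0.6)*(0.12*exp(2*r) + 0.94*exp(r))/(-0.06*exp(2*r) - 0.94*exp(r) + 0.19)^2 - 0.07*exp(r)/(-0.06*exp(2*r) - 0.94*exp(r) + 0.19)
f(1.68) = 0.15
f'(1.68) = -0.13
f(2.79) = 0.06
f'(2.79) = -0.05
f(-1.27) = 7.87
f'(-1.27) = -27.10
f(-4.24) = -3.41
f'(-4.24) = -0.27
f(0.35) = 0.55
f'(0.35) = -0.61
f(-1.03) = 4.08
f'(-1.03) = -9.18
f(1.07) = 0.26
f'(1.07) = -0.26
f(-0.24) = 1.12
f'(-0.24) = -1.46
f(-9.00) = -3.16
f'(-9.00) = 0.00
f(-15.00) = -3.16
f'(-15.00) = 0.00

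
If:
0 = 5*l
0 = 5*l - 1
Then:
No Solution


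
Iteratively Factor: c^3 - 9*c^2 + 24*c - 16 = (c - 4)*(c^2 - 5*c + 4) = (c - 4)*(c - 1)*(c - 4)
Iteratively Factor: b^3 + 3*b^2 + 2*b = (b)*(b^2 + 3*b + 2) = b*(b + 2)*(b + 1)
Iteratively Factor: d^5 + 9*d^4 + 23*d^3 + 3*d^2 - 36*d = (d)*(d^4 + 9*d^3 + 23*d^2 + 3*d - 36) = d*(d + 4)*(d^3 + 5*d^2 + 3*d - 9) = d*(d + 3)*(d + 4)*(d^2 + 2*d - 3) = d*(d - 1)*(d + 3)*(d + 4)*(d + 3)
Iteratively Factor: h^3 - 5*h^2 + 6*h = (h - 3)*(h^2 - 2*h) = h*(h - 3)*(h - 2)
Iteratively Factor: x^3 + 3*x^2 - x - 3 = (x + 1)*(x^2 + 2*x - 3) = (x + 1)*(x + 3)*(x - 1)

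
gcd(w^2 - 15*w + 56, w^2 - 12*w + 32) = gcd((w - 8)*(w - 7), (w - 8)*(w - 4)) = w - 8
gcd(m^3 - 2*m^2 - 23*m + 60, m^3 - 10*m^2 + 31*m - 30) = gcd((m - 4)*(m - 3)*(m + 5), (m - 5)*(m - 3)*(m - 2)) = m - 3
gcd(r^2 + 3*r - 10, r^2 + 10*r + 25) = r + 5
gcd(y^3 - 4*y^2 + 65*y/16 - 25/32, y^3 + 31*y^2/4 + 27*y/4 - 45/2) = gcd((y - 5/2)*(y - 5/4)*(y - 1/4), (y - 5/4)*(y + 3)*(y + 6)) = y - 5/4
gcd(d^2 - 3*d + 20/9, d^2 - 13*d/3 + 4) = d - 4/3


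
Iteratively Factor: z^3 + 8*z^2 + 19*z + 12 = (z + 1)*(z^2 + 7*z + 12) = (z + 1)*(z + 4)*(z + 3)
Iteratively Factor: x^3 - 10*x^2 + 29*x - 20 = (x - 5)*(x^2 - 5*x + 4) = (x - 5)*(x - 1)*(x - 4)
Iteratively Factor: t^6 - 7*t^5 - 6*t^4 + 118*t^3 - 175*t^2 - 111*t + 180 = (t - 3)*(t^5 - 4*t^4 - 18*t^3 + 64*t^2 + 17*t - 60) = (t - 3)*(t + 4)*(t^4 - 8*t^3 + 14*t^2 + 8*t - 15) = (t - 3)*(t - 1)*(t + 4)*(t^3 - 7*t^2 + 7*t + 15) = (t - 3)^2*(t - 1)*(t + 4)*(t^2 - 4*t - 5) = (t - 5)*(t - 3)^2*(t - 1)*(t + 4)*(t + 1)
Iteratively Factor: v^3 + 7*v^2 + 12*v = (v + 4)*(v^2 + 3*v) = v*(v + 4)*(v + 3)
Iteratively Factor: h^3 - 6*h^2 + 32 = (h - 4)*(h^2 - 2*h - 8) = (h - 4)*(h + 2)*(h - 4)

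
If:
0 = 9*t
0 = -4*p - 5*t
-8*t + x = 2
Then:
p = 0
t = 0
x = 2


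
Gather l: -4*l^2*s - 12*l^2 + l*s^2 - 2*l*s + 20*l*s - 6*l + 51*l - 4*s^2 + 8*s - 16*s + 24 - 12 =l^2*(-4*s - 12) + l*(s^2 + 18*s + 45) - 4*s^2 - 8*s + 12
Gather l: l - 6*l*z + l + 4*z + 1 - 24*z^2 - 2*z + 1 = l*(2 - 6*z) - 24*z^2 + 2*z + 2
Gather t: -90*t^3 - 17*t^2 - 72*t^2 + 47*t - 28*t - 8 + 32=-90*t^3 - 89*t^2 + 19*t + 24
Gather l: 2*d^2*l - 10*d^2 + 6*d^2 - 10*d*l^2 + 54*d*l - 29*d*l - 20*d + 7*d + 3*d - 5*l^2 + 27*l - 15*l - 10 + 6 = -4*d^2 - 10*d + l^2*(-10*d - 5) + l*(2*d^2 + 25*d + 12) - 4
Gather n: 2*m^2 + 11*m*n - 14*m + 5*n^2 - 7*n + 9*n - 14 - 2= 2*m^2 - 14*m + 5*n^2 + n*(11*m + 2) - 16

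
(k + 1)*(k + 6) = k^2 + 7*k + 6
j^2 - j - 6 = (j - 3)*(j + 2)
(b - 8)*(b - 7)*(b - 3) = b^3 - 18*b^2 + 101*b - 168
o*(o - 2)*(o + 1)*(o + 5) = o^4 + 4*o^3 - 7*o^2 - 10*o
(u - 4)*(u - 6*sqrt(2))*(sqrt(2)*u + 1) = sqrt(2)*u^3 - 11*u^2 - 4*sqrt(2)*u^2 - 6*sqrt(2)*u + 44*u + 24*sqrt(2)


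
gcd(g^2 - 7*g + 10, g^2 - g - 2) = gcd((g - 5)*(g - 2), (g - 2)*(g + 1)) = g - 2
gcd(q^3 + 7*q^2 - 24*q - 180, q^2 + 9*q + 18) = q + 6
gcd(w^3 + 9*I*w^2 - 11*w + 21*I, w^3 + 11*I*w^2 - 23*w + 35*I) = w^2 + 6*I*w + 7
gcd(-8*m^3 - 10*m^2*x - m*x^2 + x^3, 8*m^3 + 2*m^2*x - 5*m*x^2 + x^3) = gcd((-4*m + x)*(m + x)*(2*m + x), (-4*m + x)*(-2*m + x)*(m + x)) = -4*m^2 - 3*m*x + x^2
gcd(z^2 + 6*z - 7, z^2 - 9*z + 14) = 1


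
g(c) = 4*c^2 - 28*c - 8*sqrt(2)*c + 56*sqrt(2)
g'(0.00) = -39.31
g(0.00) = 79.20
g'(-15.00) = -159.31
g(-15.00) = 1568.90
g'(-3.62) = -68.27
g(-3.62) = 273.93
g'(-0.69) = -44.83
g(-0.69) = 108.23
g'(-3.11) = -64.19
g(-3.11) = 240.15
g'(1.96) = -23.63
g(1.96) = 17.51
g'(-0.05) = -39.71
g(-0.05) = 81.17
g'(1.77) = -25.15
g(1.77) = 22.14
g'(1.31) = -28.83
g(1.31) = 34.56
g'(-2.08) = -55.95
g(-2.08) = 178.27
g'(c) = 8*c - 28 - 8*sqrt(2)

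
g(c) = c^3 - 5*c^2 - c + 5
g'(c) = 3*c^2 - 10*c - 1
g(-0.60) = 3.58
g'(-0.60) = 6.08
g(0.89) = 0.85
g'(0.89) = -7.52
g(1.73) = -6.52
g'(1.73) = -9.32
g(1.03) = -0.24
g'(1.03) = -8.12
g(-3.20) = -75.77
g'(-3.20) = 61.72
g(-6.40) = -455.54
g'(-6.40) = 185.88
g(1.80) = -7.17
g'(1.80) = -9.28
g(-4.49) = -181.83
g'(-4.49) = 104.38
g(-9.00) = -1120.00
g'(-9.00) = 332.00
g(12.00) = 1001.00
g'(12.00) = 311.00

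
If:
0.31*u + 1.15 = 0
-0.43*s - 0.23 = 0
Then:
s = -0.53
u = -3.71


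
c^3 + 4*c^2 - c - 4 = (c - 1)*(c + 1)*(c + 4)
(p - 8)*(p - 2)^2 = p^3 - 12*p^2 + 36*p - 32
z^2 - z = z*(z - 1)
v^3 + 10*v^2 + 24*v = v*(v + 4)*(v + 6)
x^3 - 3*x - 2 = (x - 2)*(x + 1)^2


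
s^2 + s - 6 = (s - 2)*(s + 3)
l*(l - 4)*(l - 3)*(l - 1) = l^4 - 8*l^3 + 19*l^2 - 12*l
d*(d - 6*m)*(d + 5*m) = d^3 - d^2*m - 30*d*m^2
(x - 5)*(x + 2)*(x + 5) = x^3 + 2*x^2 - 25*x - 50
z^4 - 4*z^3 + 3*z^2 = z^2*(z - 3)*(z - 1)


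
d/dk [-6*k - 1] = -6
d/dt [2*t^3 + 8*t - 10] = 6*t^2 + 8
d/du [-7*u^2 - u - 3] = -14*u - 1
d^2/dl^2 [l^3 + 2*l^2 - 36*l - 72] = 6*l + 4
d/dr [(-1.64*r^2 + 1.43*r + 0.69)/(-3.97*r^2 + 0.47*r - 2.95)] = (4.9063*r^2 + 15.1546*r - 4.5428)/(15.7609*r^4 - 3.7318*r^3 + 23.6439*r^2 - 2.773*r + 8.7025)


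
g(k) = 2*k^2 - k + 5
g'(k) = 4*k - 1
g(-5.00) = 60.00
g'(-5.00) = -21.00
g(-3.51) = 33.15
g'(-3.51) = -15.04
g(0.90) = 5.72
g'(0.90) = 2.60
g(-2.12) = 16.11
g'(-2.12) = -9.48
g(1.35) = 7.30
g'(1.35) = 4.40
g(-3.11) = 27.45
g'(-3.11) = -13.44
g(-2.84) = 23.97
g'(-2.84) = -12.36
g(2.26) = 12.96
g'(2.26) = 8.04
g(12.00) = 281.00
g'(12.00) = 47.00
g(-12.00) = 305.00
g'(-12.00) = -49.00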